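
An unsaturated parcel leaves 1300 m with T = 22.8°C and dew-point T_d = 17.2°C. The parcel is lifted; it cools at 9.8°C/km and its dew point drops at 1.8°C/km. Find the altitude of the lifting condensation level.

T and T_d converge at 9.8 − 1.8 = 8°C per km
Height above start = (22.8 − 17.2) / 8 = 0.7 km
LCL altitude = 1300 m + 700 m = 2000 m

2000 m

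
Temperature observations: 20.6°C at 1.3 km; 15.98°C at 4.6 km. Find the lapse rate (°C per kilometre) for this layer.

1.4°C/km

Γ = −ΔT/Δz = (20.6 − 15.98) / (4600 − 1300) m
  = 4.62°C / 3.3 km = 1.4°C/km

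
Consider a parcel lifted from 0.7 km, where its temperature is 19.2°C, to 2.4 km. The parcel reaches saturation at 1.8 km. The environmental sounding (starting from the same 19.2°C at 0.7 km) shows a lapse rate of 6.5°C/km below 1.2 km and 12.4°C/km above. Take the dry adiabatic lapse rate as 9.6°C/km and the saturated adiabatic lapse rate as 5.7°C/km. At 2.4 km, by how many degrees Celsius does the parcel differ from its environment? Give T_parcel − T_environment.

Parcel:
  700 → 1800 m (dry, 9.6°C/km): ΔT = -9.6 × 1.1 = -10.56°C → T = 8.64°C
  1800 → 2400 m (saturated, 5.7°C/km): ΔT = -5.7 × 0.6 = -3.42°C → T = 5.22°C
Environment:
  700 → 1200 m (environment, lower layer, 6.5°C/km): ΔT = -6.5 × 0.5 = -3.25°C → T = 15.95°C
  1200 → 2400 m (environment, upper layer, 12.4°C/km): ΔT = -12.4 × 1.2 = -14.88°C → T = 1.07°C
T_parcel − T_env = 5.22 − 1.07 = +4.15°C

+4.15°C (parcel warmer than environment)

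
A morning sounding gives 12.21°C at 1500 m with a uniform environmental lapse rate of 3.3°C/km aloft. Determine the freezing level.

5200 m

Height above start = (12.21 − 0) / 3.3 = 3.7 km
Altitude = 1500 m + 3700 m = 5200 m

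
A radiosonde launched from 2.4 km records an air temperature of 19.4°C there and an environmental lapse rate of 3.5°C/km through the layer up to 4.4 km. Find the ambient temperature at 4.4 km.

12.4°C

2400–4400 m, environmental: Δz = 2 km ⇒ ΔT = -7°C; T = 12.4°C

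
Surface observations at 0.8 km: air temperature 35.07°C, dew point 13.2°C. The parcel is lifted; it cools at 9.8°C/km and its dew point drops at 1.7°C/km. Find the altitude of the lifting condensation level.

T and T_d converge at 9.8 − 1.7 = 8.1°C per km
Height above start = (35.07 − 13.2) / 8.1 = 2.7 km
LCL altitude = 800 m + 2700 m = 3500 m

3.5 km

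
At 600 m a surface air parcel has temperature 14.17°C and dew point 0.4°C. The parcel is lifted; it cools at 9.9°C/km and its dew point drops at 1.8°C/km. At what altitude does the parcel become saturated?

2300 m

T and T_d converge at 9.9 − 1.8 = 8.1°C per km
Height above start = (14.17 − 0.4) / 8.1 = 1.7 km
LCL altitude = 600 m + 1700 m = 2300 m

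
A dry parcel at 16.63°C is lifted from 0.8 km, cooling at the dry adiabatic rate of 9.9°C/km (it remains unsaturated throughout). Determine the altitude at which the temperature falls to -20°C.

4.5 km

Height above start = (16.63 − (-20)) / 9.9 = 3.7 km
Altitude = 800 m + 3700 m = 4500 m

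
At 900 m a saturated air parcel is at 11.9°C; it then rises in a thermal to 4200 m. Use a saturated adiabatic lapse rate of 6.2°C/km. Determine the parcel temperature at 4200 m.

-8.56°C

900 → 4200 m (saturated adiabatic, 6.2°C/km): ΔT = -6.2 × 3.3 = -20.46°C → T = -8.56°C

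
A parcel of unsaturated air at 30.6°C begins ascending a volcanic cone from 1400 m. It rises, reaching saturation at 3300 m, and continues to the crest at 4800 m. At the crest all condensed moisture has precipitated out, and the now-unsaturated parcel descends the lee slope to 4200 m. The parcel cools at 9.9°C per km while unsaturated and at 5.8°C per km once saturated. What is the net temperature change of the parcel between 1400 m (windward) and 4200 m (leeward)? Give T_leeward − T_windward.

-21.57°C

1400–3300 m, dry: Δz = 1.9 km ⇒ ΔT = -18.81°C; T = 11.79°C
3300–4800 m, saturated: Δz = 1.5 km ⇒ ΔT = -8.7°C; T = 3.09°C
4800–4200 m, dry descent: Δz = 0.6 km ⇒ ΔT = +5.94°C; T = 9.03°C
Net change vs windward start: 9.03 − 30.6 = -21.57°C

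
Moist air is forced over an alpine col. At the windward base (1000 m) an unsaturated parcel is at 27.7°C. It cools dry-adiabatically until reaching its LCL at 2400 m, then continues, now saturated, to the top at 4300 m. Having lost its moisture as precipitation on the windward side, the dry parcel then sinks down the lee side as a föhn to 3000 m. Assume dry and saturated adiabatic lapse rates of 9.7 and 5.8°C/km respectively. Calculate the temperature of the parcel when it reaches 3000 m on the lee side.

15.71°C

1000 → 2400 m (dry, 9.7°C/km): ΔT = -9.7 × 1.4 = -13.58°C → T = 14.12°C
2400 → 4300 m (saturated, 5.8°C/km): ΔT = -5.8 × 1.9 = -11.02°C → T = 3.1°C
4300 → 3000 m (dry descent, 9.7°C/km): ΔT = +9.7 × 1.3 = +12.61°C → T = 15.71°C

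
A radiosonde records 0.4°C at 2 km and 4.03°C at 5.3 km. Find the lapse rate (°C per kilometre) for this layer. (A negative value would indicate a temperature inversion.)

-1.1°C/km

Γ = −ΔT/Δz = (0.4 − 4.03) / (5300 − 2000) m
  = -3.63°C / 3.3 km = -1.1°C/km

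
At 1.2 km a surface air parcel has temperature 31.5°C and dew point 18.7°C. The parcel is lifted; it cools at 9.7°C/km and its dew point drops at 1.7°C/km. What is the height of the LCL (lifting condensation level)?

T and T_d converge at 9.7 − 1.7 = 8°C per km
Height above start = (31.5 − 18.7) / 8 = 1.6 km
LCL altitude = 1200 m + 1600 m = 2800 m

2.8 km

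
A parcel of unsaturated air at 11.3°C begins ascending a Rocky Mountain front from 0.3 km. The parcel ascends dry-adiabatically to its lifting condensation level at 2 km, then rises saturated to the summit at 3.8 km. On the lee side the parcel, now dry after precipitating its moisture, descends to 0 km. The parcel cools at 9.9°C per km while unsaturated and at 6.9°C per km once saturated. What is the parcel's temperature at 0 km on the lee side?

19.67°C

300–2000 m, dry: Δz = 1.7 km ⇒ ΔT = -16.83°C; T = -5.53°C
2000–3800 m, saturated: Δz = 1.8 km ⇒ ΔT = -12.42°C; T = -17.95°C
3800–0 m, dry descent: Δz = 3.8 km ⇒ ΔT = +37.62°C; T = 19.67°C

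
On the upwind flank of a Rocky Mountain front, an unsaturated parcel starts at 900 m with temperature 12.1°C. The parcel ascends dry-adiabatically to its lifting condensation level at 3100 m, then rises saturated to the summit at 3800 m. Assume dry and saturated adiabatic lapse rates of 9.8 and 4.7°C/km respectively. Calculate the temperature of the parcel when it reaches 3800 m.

900 → 3100 m (dry, 9.8°C/km): ΔT = -9.8 × 2.2 = -21.56°C → T = -9.46°C
3100 → 3800 m (saturated, 4.7°C/km): ΔT = -4.7 × 0.7 = -3.29°C → T = -12.75°C

-12.75°C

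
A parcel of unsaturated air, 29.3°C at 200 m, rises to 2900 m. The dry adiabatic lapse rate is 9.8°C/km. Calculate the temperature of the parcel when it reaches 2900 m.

200–2900 m, dry adiabatic: Δz = 2.7 km ⇒ ΔT = -26.46°C; T = 2.84°C

2.84°C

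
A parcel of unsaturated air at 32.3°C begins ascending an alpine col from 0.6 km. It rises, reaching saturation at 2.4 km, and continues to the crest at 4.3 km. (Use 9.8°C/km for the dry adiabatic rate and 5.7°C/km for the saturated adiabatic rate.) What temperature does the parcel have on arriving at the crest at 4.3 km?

600–2400 m, dry: Δz = 1.8 km ⇒ ΔT = -17.64°C; T = 14.66°C
2400–4300 m, saturated: Δz = 1.9 km ⇒ ΔT = -10.83°C; T = 3.83°C

3.83°C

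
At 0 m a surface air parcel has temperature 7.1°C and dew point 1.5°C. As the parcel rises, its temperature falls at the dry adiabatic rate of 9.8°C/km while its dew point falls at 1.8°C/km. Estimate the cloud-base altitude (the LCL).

T and T_d converge at 9.8 − 1.8 = 8°C per km
Height above start = (7.1 − 1.5) / 8 = 0.7 km
LCL altitude = 0 m + 700 m = 700 m

700 m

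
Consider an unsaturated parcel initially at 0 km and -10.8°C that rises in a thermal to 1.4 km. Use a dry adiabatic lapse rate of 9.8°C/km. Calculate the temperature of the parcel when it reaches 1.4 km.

0–1400 m, dry adiabatic: Δz = 1.4 km ⇒ ΔT = -13.72°C; T = -24.52°C

-24.52°C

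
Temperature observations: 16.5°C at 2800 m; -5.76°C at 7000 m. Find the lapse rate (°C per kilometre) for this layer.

Γ = −ΔT/Δz = (16.5 − (-5.76)) / (7000 − 2800) m
  = 22.26°C / 4.2 km = 5.3°C/km

5.3°C/km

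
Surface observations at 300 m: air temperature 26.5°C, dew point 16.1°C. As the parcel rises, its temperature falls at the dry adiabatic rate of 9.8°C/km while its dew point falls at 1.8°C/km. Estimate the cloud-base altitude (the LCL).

T and T_d converge at 9.8 − 1.8 = 8°C per km
Height above start = (26.5 − 16.1) / 8 = 1.3 km
LCL altitude = 300 m + 1300 m = 1600 m

1600 m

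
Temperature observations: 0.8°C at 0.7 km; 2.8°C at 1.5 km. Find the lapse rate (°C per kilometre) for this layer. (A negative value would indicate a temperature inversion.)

Γ = −ΔT/Δz = (0.8 − 2.8) / (1500 − 700) m
  = -2°C / 0.8 km = -2.5°C/km

-2.5°C/km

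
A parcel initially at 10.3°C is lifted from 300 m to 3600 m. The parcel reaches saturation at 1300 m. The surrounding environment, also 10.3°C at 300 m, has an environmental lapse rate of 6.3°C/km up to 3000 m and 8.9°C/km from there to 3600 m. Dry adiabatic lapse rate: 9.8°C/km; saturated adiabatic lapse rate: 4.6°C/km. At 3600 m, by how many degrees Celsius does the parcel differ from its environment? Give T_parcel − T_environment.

+1.97°C (parcel warmer than environment)

Parcel:
  From 300 m to 1300 m (dry): cools by 9.8 × 1 = 9.8°C, giving 0.5°C.
  From 1300 m to 3600 m (saturated): cools by 4.6 × 2.3 = 10.58°C, giving -10.08°C.
Environment:
  From 300 m to 3000 m (environment, lower layer): cools by 6.3 × 2.7 = 17.01°C, giving -6.71°C.
  From 3000 m to 3600 m (environment, upper layer): cools by 8.9 × 0.6 = 5.34°C, giving -12.05°C.
T_parcel − T_env = -10.08 − (-12.05) = +1.97°C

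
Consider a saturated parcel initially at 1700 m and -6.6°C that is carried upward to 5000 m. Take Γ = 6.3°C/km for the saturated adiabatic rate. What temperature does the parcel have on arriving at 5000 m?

-27.39°C

From 1700 m to 5000 m (saturated adiabatic): cools by 6.3 × 3.3 = 20.79°C, giving -27.39°C.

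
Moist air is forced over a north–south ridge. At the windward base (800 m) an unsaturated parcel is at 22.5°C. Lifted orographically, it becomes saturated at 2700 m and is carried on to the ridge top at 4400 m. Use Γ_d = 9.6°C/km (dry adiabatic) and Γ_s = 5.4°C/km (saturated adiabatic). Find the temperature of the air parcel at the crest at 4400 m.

800 → 2700 m (dry, 9.6°C/km): ΔT = -9.6 × 1.9 = -18.24°C → T = 4.26°C
2700 → 4400 m (saturated, 5.4°C/km): ΔT = -5.4 × 1.7 = -9.18°C → T = -4.92°C

-4.92°C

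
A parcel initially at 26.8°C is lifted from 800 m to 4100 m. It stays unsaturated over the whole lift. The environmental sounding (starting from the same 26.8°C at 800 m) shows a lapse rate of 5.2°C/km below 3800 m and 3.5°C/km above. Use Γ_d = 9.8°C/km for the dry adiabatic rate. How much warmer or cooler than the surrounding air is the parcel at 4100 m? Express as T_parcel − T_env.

-15.69°C (parcel cooler than environment)

Parcel:
  800 → 4100 m (dry, 9.8°C/km): ΔT = -9.8 × 3.3 = -32.34°C → T = -5.54°C
Environment:
  800 → 3800 m (environment, lower layer, 5.2°C/km): ΔT = -5.2 × 3 = -15.6°C → T = 11.2°C
  3800 → 4100 m (environment, upper layer, 3.5°C/km): ΔT = -3.5 × 0.3 = -1.05°C → T = 10.15°C
T_parcel − T_env = -5.54 − 10.15 = -15.69°C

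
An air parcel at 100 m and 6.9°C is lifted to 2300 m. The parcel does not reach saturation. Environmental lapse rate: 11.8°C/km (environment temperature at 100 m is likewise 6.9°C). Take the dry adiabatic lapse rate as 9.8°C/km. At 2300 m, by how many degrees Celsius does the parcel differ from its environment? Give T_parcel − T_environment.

Parcel:
  100–2300 m, dry: Δz = 2.2 km ⇒ ΔT = -21.56°C; T = -14.66°C
Environment:
  100–2300 m, environment: Δz = 2.2 km ⇒ ΔT = -25.96°C; T = -19.06°C
T_parcel − T_env = -14.66 − (-19.06) = +4.4°C

+4.4°C (parcel warmer than environment)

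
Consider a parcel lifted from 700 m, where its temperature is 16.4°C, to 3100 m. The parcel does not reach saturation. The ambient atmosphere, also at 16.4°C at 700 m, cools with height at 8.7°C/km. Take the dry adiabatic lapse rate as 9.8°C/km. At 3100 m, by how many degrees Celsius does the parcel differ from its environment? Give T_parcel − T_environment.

-2.64°C (parcel cooler than environment)

Parcel:
  From 700 m to 3100 m (dry): cools by 9.8 × 2.4 = 23.52°C, giving -7.12°C.
Environment:
  From 700 m to 3100 m (environment): cools by 8.7 × 2.4 = 20.88°C, giving -4.48°C.
T_parcel − T_env = -7.12 − (-4.48) = -2.64°C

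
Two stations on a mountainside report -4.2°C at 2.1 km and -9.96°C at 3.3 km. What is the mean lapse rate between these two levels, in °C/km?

Γ = −ΔT/Δz = (-4.2 − (-9.96)) / (3300 − 2100) m
  = 5.76°C / 1.2 km = 4.8°C/km

4.8°C/km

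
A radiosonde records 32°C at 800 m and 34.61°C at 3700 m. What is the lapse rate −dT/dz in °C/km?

-0.9°C/km

Γ = −ΔT/Δz = (32 − 34.61) / (3700 − 800) m
  = -2.61°C / 2.9 km = -0.9°C/km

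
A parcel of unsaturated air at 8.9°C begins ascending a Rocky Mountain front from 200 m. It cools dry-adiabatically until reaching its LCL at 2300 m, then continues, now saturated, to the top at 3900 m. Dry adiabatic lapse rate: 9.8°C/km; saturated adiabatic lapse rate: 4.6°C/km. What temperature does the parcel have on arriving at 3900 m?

-19.04°C

200 → 2300 m (dry, 9.8°C/km): ΔT = -9.8 × 2.1 = -20.58°C → T = -11.68°C
2300 → 3900 m (saturated, 4.6°C/km): ΔT = -4.6 × 1.6 = -7.36°C → T = -19.04°C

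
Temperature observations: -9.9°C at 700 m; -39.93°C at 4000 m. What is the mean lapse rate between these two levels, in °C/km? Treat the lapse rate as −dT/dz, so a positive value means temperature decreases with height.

Γ = −ΔT/Δz = (-9.9 − (-39.93)) / (4000 − 700) m
  = 30.03°C / 3.3 km = 9.1°C/km

9.1°C/km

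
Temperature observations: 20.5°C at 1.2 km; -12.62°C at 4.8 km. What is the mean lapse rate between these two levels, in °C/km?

Γ = −ΔT/Δz = (20.5 − (-12.62)) / (4800 − 1200) m
  = 33.12°C / 3.6 km = 9.2°C/km

9.2°C/km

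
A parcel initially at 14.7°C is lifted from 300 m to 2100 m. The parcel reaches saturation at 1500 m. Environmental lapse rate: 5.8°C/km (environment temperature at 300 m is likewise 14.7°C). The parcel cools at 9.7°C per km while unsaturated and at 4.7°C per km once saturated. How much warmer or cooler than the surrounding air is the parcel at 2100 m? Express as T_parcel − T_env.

-4.02°C (parcel cooler than environment)

Parcel:
  Dry to 1500 m: -9.7 × 1.2 km = -11.64°C, so T = 3.06°C.
  Saturated to 2100 m: -4.7 × 0.6 km = -2.82°C, so T = 0.24°C.
Environment:
  Environment to 2100 m: -5.8 × 1.8 km = -10.44°C, so T = 4.26°C.
T_parcel − T_env = 0.24 − 4.26 = -4.02°C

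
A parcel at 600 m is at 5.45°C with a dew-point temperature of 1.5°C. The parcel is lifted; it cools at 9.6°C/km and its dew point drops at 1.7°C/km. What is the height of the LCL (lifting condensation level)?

1100 m

T and T_d converge at 9.6 − 1.7 = 7.9°C per km
Height above start = (5.45 − 1.5) / 7.9 = 0.5 km
LCL altitude = 600 m + 500 m = 1100 m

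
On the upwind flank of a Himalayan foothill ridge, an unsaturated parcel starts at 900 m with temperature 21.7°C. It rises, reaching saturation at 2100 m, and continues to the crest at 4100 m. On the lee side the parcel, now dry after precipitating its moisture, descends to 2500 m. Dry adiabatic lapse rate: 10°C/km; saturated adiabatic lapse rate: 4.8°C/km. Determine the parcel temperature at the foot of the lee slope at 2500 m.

Dry to 2100 m: -10 × 1.2 km = -12°C, so T = 9.7°C.
Saturated to 4100 m: -4.8 × 2 km = -9.6°C, so T = 0.1°C.
Dry descent to 2500 m: +10 × 1.6 km = +16°C, so T = 16.1°C.

16.1°C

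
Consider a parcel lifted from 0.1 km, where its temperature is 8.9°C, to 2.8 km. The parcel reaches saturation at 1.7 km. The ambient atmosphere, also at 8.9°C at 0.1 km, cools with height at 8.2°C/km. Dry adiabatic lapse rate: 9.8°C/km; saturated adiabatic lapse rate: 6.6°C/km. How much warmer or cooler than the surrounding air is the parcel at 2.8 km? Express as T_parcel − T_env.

Parcel:
  100 → 1700 m (dry, 9.8°C/km): ΔT = -9.8 × 1.6 = -15.68°C → T = -6.78°C
  1700 → 2800 m (saturated, 6.6°C/km): ΔT = -6.6 × 1.1 = -7.26°C → T = -14.04°C
Environment:
  100 → 2800 m (environment, 8.2°C/km): ΔT = -8.2 × 2.7 = -22.14°C → T = -13.24°C
T_parcel − T_env = -14.04 − (-13.24) = -0.8°C

-0.8°C (parcel cooler than environment)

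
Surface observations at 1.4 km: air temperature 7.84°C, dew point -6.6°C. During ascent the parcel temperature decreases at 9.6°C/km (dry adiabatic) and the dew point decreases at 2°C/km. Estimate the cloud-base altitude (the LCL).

3.3 km

T and T_d converge at 9.6 − 2 = 7.6°C per km
Height above start = (7.84 − (-6.6)) / 7.6 = 1.9 km
LCL altitude = 1400 m + 1900 m = 3300 m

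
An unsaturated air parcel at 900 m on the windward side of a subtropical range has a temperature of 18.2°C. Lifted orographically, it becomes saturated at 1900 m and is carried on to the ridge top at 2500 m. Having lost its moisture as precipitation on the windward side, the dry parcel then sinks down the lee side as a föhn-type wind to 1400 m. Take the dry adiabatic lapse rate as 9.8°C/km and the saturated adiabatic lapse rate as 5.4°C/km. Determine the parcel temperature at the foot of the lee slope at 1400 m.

15.94°C

Dry to 1900 m: -9.8 × 1 km = -9.8°C, so T = 8.4°C.
Saturated to 2500 m: -5.4 × 0.6 km = -3.24°C, so T = 5.16°C.
Dry descent to 1400 m: +9.8 × 1.1 km = +10.78°C, so T = 15.94°C.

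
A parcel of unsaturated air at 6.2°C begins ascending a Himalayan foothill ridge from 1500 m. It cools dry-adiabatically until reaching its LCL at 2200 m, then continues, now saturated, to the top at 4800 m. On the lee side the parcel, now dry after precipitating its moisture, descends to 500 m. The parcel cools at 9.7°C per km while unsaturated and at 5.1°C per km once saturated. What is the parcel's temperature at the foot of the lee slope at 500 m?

From 1500 m to 2200 m (dry): cools by 9.7 × 0.7 = 6.79°C, giving -0.59°C.
From 2200 m to 4800 m (saturated): cools by 5.1 × 2.6 = 13.26°C, giving -13.85°C.
From 4800 m to 500 m (dry descent): warms by 9.7 × 4.3 = 41.71°C, giving 27.86°C.

27.86°C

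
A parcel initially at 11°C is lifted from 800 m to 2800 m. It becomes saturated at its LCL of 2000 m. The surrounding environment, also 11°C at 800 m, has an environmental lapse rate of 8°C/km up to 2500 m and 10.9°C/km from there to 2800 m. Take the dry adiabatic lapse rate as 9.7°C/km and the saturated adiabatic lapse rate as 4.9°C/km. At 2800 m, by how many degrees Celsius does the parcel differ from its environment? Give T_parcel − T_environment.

+1.31°C (parcel warmer than environment)

Parcel:
  Dry to 2000 m: -9.7 × 1.2 km = -11.64°C, so T = -0.64°C.
  Saturated to 2800 m: -4.9 × 0.8 km = -3.92°C, so T = -4.56°C.
Environment:
  Environment, lower layer to 2500 m: -8 × 1.7 km = -13.6°C, so T = -2.6°C.
  Environment, upper layer to 2800 m: -10.9 × 0.3 km = -3.27°C, so T = -5.87°C.
T_parcel − T_env = -4.56 − (-5.87) = +1.31°C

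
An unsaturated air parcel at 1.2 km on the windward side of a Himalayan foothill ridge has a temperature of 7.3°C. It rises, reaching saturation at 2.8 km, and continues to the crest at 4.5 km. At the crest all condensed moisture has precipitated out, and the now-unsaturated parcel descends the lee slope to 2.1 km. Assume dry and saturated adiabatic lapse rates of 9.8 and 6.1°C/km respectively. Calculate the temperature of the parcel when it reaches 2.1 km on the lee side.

4.77°C

1200 → 2800 m (dry, 9.8°C/km): ΔT = -9.8 × 1.6 = -15.68°C → T = -8.38°C
2800 → 4500 m (saturated, 6.1°C/km): ΔT = -6.1 × 1.7 = -10.37°C → T = -18.75°C
4500 → 2100 m (dry descent, 9.8°C/km): ΔT = +9.8 × 2.4 = +23.52°C → T = 4.77°C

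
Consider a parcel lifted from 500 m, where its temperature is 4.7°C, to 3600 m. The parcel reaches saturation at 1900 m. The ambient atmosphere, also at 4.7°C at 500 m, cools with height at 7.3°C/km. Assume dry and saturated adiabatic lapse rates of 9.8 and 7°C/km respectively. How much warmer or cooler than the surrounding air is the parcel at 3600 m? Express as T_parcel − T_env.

-2.99°C (parcel cooler than environment)

Parcel:
  500 → 1900 m (dry, 9.8°C/km): ΔT = -9.8 × 1.4 = -13.72°C → T = -9.02°C
  1900 → 3600 m (saturated, 7°C/km): ΔT = -7 × 1.7 = -11.9°C → T = -20.92°C
Environment:
  500 → 3600 m (environment, 7.3°C/km): ΔT = -7.3 × 3.1 = -22.63°C → T = -17.93°C
T_parcel − T_env = -20.92 − (-17.93) = -2.99°C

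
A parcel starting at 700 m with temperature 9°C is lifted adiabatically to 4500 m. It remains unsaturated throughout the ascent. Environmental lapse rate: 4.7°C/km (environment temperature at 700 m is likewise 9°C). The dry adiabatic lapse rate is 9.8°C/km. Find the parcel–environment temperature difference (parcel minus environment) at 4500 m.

Parcel:
  700 → 4500 m (dry, 9.8°C/km): ΔT = -9.8 × 3.8 = -37.24°C → T = -28.24°C
Environment:
  700 → 4500 m (environment, 4.7°C/km): ΔT = -4.7 × 3.8 = -17.86°C → T = -8.86°C
T_parcel − T_env = -28.24 − (-8.86) = -19.38°C

-19.38°C (parcel cooler than environment)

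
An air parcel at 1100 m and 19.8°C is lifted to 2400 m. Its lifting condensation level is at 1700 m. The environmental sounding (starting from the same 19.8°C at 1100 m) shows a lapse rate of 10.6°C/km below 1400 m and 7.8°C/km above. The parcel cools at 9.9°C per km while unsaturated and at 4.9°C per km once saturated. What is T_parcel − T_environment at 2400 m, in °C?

Parcel:
  From 1100 m to 1700 m (dry): cools by 9.9 × 0.6 = 5.94°C, giving 13.86°C.
  From 1700 m to 2400 m (saturated): cools by 4.9 × 0.7 = 3.43°C, giving 10.43°C.
Environment:
  From 1100 m to 1400 m (environment, lower layer): cools by 10.6 × 0.3 = 3.18°C, giving 16.62°C.
  From 1400 m to 2400 m (environment, upper layer): cools by 7.8 × 1 = 7.8°C, giving 8.82°C.
T_parcel − T_env = 10.43 − 8.82 = +1.61°C

+1.61°C (parcel warmer than environment)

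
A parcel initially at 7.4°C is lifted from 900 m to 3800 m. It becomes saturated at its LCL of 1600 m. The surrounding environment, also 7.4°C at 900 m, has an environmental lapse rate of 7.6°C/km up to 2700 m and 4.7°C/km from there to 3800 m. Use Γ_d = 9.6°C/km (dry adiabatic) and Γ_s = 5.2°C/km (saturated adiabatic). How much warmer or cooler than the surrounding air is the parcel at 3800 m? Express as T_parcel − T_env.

+0.69°C (parcel warmer than environment)

Parcel:
  900–1600 m, dry: Δz = 0.7 km ⇒ ΔT = -6.72°C; T = 0.68°C
  1600–3800 m, saturated: Δz = 2.2 km ⇒ ΔT = -11.44°C; T = -10.76°C
Environment:
  900–2700 m, environment, lower layer: Δz = 1.8 km ⇒ ΔT = -13.68°C; T = -6.28°C
  2700–3800 m, environment, upper layer: Δz = 1.1 km ⇒ ΔT = -5.17°C; T = -11.45°C
T_parcel − T_env = -10.76 − (-11.45) = +0.69°C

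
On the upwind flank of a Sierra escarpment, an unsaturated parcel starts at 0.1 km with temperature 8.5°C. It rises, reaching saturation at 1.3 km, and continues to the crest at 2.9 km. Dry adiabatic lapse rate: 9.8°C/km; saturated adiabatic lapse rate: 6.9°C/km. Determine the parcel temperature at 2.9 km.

-14.3°C

100 → 1300 m (dry, 9.8°C/km): ΔT = -9.8 × 1.2 = -11.76°C → T = -3.26°C
1300 → 2900 m (saturated, 6.9°C/km): ΔT = -6.9 × 1.6 = -11.04°C → T = -14.3°C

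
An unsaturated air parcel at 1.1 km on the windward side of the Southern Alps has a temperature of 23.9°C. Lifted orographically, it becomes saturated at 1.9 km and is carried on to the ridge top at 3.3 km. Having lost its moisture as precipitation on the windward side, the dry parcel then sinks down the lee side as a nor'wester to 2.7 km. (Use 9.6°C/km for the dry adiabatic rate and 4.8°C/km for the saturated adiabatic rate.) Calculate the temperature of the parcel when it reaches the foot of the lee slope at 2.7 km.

Dry to 1900 m: -9.6 × 0.8 km = -7.68°C, so T = 16.22°C.
Saturated to 3300 m: -4.8 × 1.4 km = -6.72°C, so T = 9.5°C.
Dry descent to 2700 m: +9.6 × 0.6 km = +5.76°C, so T = 15.26°C.

15.26°C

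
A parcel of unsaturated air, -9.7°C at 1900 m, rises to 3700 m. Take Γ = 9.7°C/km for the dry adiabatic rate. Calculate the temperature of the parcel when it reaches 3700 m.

-27.16°C

1900 → 3700 m (dry adiabatic, 9.7°C/km): ΔT = -9.7 × 1.8 = -17.46°C → T = -27.16°C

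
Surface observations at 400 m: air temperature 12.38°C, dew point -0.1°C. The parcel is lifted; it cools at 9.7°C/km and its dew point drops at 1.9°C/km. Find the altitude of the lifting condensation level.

2000 m

T and T_d converge at 9.7 − 1.9 = 7.8°C per km
Height above start = (12.38 − (-0.1)) / 7.8 = 1.6 km
LCL altitude = 400 m + 1600 m = 2000 m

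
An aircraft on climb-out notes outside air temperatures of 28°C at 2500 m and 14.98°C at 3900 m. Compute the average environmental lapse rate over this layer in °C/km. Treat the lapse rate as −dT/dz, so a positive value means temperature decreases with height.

Γ = −ΔT/Δz = (28 − 14.98) / (3900 − 2500) m
  = 13.02°C / 1.4 km = 9.3°C/km

9.3°C/km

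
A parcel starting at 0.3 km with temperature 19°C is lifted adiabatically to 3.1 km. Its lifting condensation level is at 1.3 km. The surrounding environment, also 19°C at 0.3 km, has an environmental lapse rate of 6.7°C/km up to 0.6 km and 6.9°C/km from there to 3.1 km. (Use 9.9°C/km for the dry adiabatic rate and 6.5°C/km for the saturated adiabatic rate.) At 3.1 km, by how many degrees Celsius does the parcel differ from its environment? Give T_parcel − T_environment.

-2.34°C (parcel cooler than environment)

Parcel:
  300–1300 m, dry: Δz = 1 km ⇒ ΔT = -9.9°C; T = 9.1°C
  1300–3100 m, saturated: Δz = 1.8 km ⇒ ΔT = -11.7°C; T = -2.6°C
Environment:
  300–600 m, environment, lower layer: Δz = 0.3 km ⇒ ΔT = -2.01°C; T = 16.99°C
  600–3100 m, environment, upper layer: Δz = 2.5 km ⇒ ΔT = -17.25°C; T = -0.26°C
T_parcel − T_env = -2.6 − (-0.26) = -2.34°C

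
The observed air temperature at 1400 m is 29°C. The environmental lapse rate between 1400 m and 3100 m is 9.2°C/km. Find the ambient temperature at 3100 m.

13.36°C

1400–3100 m, environmental: Δz = 1.7 km ⇒ ΔT = -15.64°C; T = 13.36°C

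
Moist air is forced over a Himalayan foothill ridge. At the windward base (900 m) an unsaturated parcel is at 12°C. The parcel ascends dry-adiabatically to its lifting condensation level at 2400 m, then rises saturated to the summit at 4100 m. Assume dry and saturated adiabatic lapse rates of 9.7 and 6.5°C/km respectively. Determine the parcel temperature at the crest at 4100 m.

From 900 m to 2400 m (dry): cools by 9.7 × 1.5 = 14.55°C, giving -2.55°C.
From 2400 m to 4100 m (saturated): cools by 6.5 × 1.7 = 11.05°C, giving -13.6°C.

-13.6°C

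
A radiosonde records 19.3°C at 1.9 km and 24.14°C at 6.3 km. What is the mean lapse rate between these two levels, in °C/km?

Γ = −ΔT/Δz = (19.3 − 24.14) / (6300 − 1900) m
  = -4.84°C / 4.4 km = -1.1°C/km

-1.1°C/km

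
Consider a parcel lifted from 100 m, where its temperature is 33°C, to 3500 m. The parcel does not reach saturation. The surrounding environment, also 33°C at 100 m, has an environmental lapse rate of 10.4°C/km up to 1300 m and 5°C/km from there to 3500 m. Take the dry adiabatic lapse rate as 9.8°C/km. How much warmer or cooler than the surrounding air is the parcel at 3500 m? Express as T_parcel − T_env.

-9.84°C (parcel cooler than environment)

Parcel:
  100–3500 m, dry: Δz = 3.4 km ⇒ ΔT = -33.32°C; T = -0.32°C
Environment:
  100–1300 m, environment, lower layer: Δz = 1.2 km ⇒ ΔT = -12.48°C; T = 20.52°C
  1300–3500 m, environment, upper layer: Δz = 2.2 km ⇒ ΔT = -11°C; T = 9.52°C
T_parcel − T_env = -0.32 − 9.52 = -9.84°C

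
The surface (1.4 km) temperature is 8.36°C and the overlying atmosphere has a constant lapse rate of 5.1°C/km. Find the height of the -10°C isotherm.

5 km

Height above start = (8.36 − (-10)) / 5.1 = 3.6 km
Altitude = 1400 m + 3600 m = 5000 m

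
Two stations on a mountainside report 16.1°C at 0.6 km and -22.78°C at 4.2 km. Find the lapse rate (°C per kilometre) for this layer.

10.8°C/km

Γ = −ΔT/Δz = (16.1 − (-22.78)) / (4200 − 600) m
  = 38.88°C / 3.6 km = 10.8°C/km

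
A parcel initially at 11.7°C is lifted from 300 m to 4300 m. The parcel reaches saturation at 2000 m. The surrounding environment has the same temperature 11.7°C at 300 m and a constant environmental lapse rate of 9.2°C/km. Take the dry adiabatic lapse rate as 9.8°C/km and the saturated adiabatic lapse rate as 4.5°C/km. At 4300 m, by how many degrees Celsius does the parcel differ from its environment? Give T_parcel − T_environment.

Parcel:
  From 300 m to 2000 m (dry): cools by 9.8 × 1.7 = 16.66°C, giving -4.96°C.
  From 2000 m to 4300 m (saturated): cools by 4.5 × 2.3 = 10.35°C, giving -15.31°C.
Environment:
  From 300 m to 4300 m (environment): cools by 9.2 × 4 = 36.8°C, giving -25.1°C.
T_parcel − T_env = -15.31 − (-25.1) = +9.79°C

+9.79°C (parcel warmer than environment)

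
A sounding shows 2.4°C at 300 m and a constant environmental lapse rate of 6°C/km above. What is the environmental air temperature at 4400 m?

300 → 4400 m (environmental, 6°C/km): ΔT = -6 × 4.1 = -24.6°C → T = -22.2°C

-22.2°C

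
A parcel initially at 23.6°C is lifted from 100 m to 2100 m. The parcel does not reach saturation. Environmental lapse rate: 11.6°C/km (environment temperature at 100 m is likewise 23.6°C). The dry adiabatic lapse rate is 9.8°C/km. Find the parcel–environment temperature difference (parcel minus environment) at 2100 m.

Parcel:
  Dry to 2100 m: -9.8 × 2 km = -19.6°C, so T = 4°C.
Environment:
  Environment to 2100 m: -11.6 × 2 km = -23.2°C, so T = 0.4°C.
T_parcel − T_env = 4 − 0.4 = +3.6°C

+3.6°C (parcel warmer than environment)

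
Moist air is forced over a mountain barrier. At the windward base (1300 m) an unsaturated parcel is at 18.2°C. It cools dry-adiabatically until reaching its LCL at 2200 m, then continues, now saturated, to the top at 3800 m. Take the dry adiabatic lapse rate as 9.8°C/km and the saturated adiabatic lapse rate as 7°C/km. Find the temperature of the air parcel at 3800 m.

-1.82°C

1300 → 2200 m (dry, 9.8°C/km): ΔT = -9.8 × 0.9 = -8.82°C → T = 9.38°C
2200 → 3800 m (saturated, 7°C/km): ΔT = -7 × 1.6 = -11.2°C → T = -1.82°C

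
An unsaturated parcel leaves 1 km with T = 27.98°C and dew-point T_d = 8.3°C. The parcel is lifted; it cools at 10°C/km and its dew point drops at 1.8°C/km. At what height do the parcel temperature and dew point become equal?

T and T_d converge at 10 − 1.8 = 8.2°C per km
Height above start = (27.98 − 8.3) / 8.2 = 2.4 km
LCL altitude = 1000 m + 2400 m = 3400 m

3.4 km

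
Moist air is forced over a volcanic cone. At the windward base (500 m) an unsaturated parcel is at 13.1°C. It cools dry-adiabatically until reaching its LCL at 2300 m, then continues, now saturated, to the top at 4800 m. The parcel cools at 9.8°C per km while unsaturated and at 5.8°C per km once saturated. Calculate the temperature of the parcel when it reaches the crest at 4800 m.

-19.04°C

From 500 m to 2300 m (dry): cools by 9.8 × 1.8 = 17.64°C, giving -4.54°C.
From 2300 m to 4800 m (saturated): cools by 5.8 × 2.5 = 14.5°C, giving -19.04°C.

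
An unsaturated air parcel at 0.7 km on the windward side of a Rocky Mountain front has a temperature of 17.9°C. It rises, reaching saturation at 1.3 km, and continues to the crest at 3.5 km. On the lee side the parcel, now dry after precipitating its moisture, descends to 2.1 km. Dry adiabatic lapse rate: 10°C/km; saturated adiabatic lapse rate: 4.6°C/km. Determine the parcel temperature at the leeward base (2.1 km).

Dry to 1300 m: -10 × 0.6 km = -6°C, so T = 11.9°C.
Saturated to 3500 m: -4.6 × 2.2 km = -10.12°C, so T = 1.78°C.
Dry descent to 2100 m: +10 × 1.4 km = +14°C, so T = 15.78°C.

15.78°C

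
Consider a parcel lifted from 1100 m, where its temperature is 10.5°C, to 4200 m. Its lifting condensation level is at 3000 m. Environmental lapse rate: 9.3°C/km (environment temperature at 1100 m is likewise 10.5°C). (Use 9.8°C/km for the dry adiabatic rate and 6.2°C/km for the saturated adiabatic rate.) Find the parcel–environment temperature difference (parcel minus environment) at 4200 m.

+2.77°C (parcel warmer than environment)

Parcel:
  1100 → 3000 m (dry, 9.8°C/km): ΔT = -9.8 × 1.9 = -18.62°C → T = -8.12°C
  3000 → 4200 m (saturated, 6.2°C/km): ΔT = -6.2 × 1.2 = -7.44°C → T = -15.56°C
Environment:
  1100 → 4200 m (environment, 9.3°C/km): ΔT = -9.3 × 3.1 = -28.83°C → T = -18.33°C
T_parcel − T_env = -15.56 − (-18.33) = +2.77°C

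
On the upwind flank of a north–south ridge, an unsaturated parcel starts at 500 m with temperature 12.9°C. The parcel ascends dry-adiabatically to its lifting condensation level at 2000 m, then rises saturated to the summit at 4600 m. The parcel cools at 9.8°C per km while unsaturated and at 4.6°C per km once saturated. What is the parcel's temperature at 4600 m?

500 → 2000 m (dry, 9.8°C/km): ΔT = -9.8 × 1.5 = -14.7°C → T = -1.8°C
2000 → 4600 m (saturated, 4.6°C/km): ΔT = -4.6 × 2.6 = -11.96°C → T = -13.76°C

-13.76°C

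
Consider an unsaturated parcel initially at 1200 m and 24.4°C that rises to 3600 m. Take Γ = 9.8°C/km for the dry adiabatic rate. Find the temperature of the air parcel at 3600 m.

From 1200 m to 3600 m (dry adiabatic): cools by 9.8 × 2.4 = 23.52°C, giving 0.88°C.

0.88°C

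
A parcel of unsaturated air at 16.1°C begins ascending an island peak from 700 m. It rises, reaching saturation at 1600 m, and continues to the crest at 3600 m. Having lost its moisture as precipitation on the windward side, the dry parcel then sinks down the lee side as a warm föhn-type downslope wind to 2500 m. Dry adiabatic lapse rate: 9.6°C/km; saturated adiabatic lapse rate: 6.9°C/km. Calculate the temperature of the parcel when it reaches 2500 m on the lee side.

4.22°C

700–1600 m, dry: Δz = 0.9 km ⇒ ΔT = -8.64°C; T = 7.46°C
1600–3600 m, saturated: Δz = 2 km ⇒ ΔT = -13.8°C; T = -6.34°C
3600–2500 m, dry descent: Δz = 1.1 km ⇒ ΔT = +10.56°C; T = 4.22°C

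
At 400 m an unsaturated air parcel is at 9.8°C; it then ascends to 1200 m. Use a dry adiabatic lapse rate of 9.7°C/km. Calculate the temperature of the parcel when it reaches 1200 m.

2.04°C

400–1200 m, dry adiabatic: Δz = 0.8 km ⇒ ΔT = -7.76°C; T = 2.04°C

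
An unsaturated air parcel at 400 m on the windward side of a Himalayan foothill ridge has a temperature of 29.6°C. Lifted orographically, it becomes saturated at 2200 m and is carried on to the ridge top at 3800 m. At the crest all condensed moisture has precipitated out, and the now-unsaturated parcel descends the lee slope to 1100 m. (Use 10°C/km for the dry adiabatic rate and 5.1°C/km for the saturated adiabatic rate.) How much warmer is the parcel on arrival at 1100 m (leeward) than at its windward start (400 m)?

+0.84°C

400 → 2200 m (dry, 10°C/km): ΔT = -10 × 1.8 = -18°C → T = 11.6°C
2200 → 3800 m (saturated, 5.1°C/km): ΔT = -5.1 × 1.6 = -8.16°C → T = 3.44°C
3800 → 1100 m (dry descent, 10°C/km): ΔT = +10 × 2.7 = +27°C → T = 30.44°C
Net change vs windward start: 30.44 − 29.6 = +0.84°C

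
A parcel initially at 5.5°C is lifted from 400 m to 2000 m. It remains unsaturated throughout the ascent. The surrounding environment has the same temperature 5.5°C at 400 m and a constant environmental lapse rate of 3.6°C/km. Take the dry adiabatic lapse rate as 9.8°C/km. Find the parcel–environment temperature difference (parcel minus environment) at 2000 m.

Parcel:
  From 400 m to 2000 m (dry): cools by 9.8 × 1.6 = 15.68°C, giving -10.18°C.
Environment:
  From 400 m to 2000 m (environment): cools by 3.6 × 1.6 = 5.76°C, giving -0.26°C.
T_parcel − T_env = -10.18 − (-0.26) = -9.92°C

-9.92°C (parcel cooler than environment)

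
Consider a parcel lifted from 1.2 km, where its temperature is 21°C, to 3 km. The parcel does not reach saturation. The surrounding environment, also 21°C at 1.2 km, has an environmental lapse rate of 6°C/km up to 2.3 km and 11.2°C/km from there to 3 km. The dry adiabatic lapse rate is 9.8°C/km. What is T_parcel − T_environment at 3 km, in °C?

Parcel:
  Dry to 3000 m: -9.8 × 1.8 km = -17.64°C, so T = 3.36°C.
Environment:
  Environment, lower layer to 2300 m: -6 × 1.1 km = -6.6°C, so T = 14.4°C.
  Environment, upper layer to 3000 m: -11.2 × 0.7 km = -7.84°C, so T = 6.56°C.
T_parcel − T_env = 3.36 − 6.56 = -3.2°C

-3.2°C (parcel cooler than environment)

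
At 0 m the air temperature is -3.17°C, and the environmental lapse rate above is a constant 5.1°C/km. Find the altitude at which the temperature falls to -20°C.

3300 m

Height above start = (-3.17 − (-20)) / 5.1 = 3.3 km
Altitude = 0 m + 3300 m = 3300 m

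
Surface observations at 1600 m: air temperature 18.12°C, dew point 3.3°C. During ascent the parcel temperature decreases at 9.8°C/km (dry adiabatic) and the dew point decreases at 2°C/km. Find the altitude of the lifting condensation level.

3500 m

T and T_d converge at 9.8 − 2 = 7.8°C per km
Height above start = (18.12 − 3.3) / 7.8 = 1.9 km
LCL altitude = 1600 m + 1900 m = 3500 m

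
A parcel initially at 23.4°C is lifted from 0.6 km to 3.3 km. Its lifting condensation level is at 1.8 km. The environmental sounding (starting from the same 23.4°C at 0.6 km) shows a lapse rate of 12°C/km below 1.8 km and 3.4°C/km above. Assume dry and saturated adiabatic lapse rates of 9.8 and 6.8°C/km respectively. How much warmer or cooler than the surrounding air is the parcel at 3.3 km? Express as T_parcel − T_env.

Parcel:
  600–1800 m, dry: Δz = 1.2 km ⇒ ΔT = -11.76°C; T = 11.64°C
  1800–3300 m, saturated: Δz = 1.5 km ⇒ ΔT = -10.2°C; T = 1.44°C
Environment:
  600–1800 m, environment, lower layer: Δz = 1.2 km ⇒ ΔT = -14.4°C; T = 9°C
  1800–3300 m, environment, upper layer: Δz = 1.5 km ⇒ ΔT = -5.1°C; T = 3.9°C
T_parcel − T_env = 1.44 − 3.9 = -2.46°C

-2.46°C (parcel cooler than environment)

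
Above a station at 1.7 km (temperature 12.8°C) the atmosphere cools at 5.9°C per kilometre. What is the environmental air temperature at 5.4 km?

-9.03°C

Environmental to 5400 m: -5.9 × 3.7 km = -21.83°C, so T = -9.03°C.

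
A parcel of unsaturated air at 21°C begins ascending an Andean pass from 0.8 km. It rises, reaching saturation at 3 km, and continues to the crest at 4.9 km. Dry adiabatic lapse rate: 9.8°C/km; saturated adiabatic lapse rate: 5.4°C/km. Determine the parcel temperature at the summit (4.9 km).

800–3000 m, dry: Δz = 2.2 km ⇒ ΔT = -21.56°C; T = -0.56°C
3000–4900 m, saturated: Δz = 1.9 km ⇒ ΔT = -10.26°C; T = -10.82°C

-10.82°C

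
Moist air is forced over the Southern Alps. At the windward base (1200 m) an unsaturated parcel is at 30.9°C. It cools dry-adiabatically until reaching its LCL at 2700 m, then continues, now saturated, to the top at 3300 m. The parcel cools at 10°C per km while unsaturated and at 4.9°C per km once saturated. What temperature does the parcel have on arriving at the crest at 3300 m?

12.96°C

1200 → 2700 m (dry, 10°C/km): ΔT = -10 × 1.5 = -15°C → T = 15.9°C
2700 → 3300 m (saturated, 4.9°C/km): ΔT = -4.9 × 0.6 = -2.94°C → T = 12.96°C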